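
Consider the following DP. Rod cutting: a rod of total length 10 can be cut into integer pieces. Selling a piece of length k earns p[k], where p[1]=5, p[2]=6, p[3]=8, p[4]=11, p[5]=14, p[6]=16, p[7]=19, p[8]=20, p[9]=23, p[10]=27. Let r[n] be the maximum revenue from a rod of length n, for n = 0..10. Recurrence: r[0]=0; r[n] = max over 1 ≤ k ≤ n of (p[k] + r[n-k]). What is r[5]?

   n    0    1    2    3    4    5    6    7    8    9   10
r[n]    0    5   10   15   20   25   30   35   40   45   50

25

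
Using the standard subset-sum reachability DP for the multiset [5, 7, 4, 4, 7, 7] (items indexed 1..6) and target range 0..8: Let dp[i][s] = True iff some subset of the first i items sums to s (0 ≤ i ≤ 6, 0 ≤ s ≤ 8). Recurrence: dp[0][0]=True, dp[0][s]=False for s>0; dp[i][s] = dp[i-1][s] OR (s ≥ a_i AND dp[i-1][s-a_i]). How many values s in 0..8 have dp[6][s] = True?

i\s   0   1   2   3   4   5   6   7   8
  0   T   F   F   F   F   F   F   F   F
  1   T   F   F   F   F   T   F   F   F
  2   T   F   F   F   F   T   F   T   F
  3   T   F   F   F   T   T   F   T   F
  4   T   F   F   F   T   T   F   T   T
  5   T   F   F   F   T   T   F   T   T
  6   T   F   F   F   T   T   F   T   T

5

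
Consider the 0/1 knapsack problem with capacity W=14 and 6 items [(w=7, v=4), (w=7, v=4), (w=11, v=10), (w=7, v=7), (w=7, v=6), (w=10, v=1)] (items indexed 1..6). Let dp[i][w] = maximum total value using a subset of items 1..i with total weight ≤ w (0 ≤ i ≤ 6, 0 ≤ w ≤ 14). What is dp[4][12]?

i\w   0   1   2   3   4   5   6   7   8   9  10  11  12  13  14
  0   0   0   0   0   0   0   0   0   0   0   0   0   0   0   0
  1   0   0   0   0   0   0   0   4   4   4   4   4   4   4   4
  2   0   0   0   0   0   0   0   4   4   4   4   4   4   4   8
  3   0   0   0   0   0   0   0   4   4   4   4  10  10  10  10
  4   0   0   0   0   0   0   0   7   7   7   7  10  10  10  11
  5   0   0   0   0   0   0   0   7   7   7   7  10  10  10  13
  6   0   0   0   0   0   0   0   7   7   7   7  10  10  10  13

10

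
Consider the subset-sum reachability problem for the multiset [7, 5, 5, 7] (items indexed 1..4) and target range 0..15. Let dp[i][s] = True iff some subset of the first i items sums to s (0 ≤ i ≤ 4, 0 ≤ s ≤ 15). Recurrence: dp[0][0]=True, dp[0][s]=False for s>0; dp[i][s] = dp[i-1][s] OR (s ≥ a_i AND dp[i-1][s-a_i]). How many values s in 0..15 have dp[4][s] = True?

6

i\s   0   1   2   3   4   5   6   7   8   9  10  11  12  13  14  15
  0   T   F   F   F   F   F   F   F   F   F   F   F   F   F   F   F
  1   T   F   F   F   F   F   F   T   F   F   F   F   F   F   F   F
  2   T   F   F   F   F   T   F   T   F   F   F   F   T   F   F   F
  3   T   F   F   F   F   T   F   T   F   F   T   F   T   F   F   F
  4   T   F   F   F   F   T   F   T   F   F   T   F   T   F   T   F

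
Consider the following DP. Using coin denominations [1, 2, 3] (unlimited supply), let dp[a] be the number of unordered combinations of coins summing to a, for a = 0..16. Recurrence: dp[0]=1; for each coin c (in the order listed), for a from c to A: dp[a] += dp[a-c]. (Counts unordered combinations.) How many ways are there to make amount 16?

30

after  coin     0     1     2     3     4     5     6     7     8     9    10    11    12    13    14    15    16
          1     1     1     1     1     1     1     1     1     1     1     1     1     1     1     1     1     1
          2     1     1     2     2     3     3     4     4     5     5     6     6     7     7     8     8     9
          3     1     1     2     3     4     5     7     8    10    12    14    16    19    21    24    27    30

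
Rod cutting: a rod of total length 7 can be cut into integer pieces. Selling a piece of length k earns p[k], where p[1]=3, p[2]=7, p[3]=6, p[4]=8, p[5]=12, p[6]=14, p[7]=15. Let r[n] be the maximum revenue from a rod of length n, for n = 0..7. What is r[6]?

   n    0    1    2    3    4    5    6    7
r[n]    0    3    7   10   14   17   21   24

21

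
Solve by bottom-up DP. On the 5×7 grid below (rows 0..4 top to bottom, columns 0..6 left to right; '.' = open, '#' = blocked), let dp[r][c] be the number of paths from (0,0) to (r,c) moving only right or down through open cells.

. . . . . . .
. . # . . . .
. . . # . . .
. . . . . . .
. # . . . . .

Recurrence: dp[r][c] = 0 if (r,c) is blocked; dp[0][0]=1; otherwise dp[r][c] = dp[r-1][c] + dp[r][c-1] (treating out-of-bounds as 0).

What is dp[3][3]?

r\c   0   1   2   3   4   5   6
  0   1   1   1   1   1   1   1
  1   1   2   0   1   2   3   4
  2   1   3   3   0   2   5   9
  3   1   4   7   7   9  14  23
  4   1   0   7  14  23  37  60

7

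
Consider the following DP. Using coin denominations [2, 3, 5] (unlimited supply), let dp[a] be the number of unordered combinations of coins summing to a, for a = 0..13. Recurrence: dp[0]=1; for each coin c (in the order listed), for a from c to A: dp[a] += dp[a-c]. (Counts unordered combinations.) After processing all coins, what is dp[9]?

after  coin     0     1     2     3     4     5     6     7     8     9    10    11    12    13
          2     1     0     1     0     1     0     1     0     1     0     1     0     1     0
          3     1     0     1     1     1     1     2     1     2     2     2     2     3     2
          5     1     0     1     1     1     2     2     2     3     3     4     4     5     5

3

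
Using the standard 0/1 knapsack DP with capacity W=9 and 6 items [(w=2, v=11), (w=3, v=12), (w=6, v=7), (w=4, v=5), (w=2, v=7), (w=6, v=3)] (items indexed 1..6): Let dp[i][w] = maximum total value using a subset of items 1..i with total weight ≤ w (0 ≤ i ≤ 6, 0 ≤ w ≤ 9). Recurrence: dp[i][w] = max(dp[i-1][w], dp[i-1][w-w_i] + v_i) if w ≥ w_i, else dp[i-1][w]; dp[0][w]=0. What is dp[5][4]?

18

i\w   0   1   2   3   4   5   6   7   8   9
  0   0   0   0   0   0   0   0   0   0   0
  1   0   0  11  11  11  11  11  11  11  11
  2   0   0  11  12  12  23  23  23  23  23
  3   0   0  11  12  12  23  23  23  23  23
  4   0   0  11  12  12  23  23  23  23  28
  5   0   0  11  12  18  23  23  30  30  30
  6   0   0  11  12  18  23  23  30  30  30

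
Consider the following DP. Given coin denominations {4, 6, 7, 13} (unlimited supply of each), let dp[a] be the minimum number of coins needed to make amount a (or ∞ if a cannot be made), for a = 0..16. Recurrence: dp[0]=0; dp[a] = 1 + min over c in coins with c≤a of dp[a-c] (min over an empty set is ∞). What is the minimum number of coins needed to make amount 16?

 a  0  1  2  3  4  5  6  7  8  9 10 11 12 13 14 15 16
dp  0  -  -  -  1  -  1  1  2  -  2  2  2  1  2  3  3
(- denotes ∞ / unreachable)

3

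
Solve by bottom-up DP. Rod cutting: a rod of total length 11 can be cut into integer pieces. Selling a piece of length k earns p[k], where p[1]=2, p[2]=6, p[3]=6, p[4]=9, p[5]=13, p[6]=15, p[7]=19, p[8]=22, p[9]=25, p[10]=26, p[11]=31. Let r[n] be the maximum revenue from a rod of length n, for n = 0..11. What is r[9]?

26

   n    0    1    2    3    4    5    6    7    8    9   10   11
r[n]    0    2    6    8   12   14   18   20   24   26   30   32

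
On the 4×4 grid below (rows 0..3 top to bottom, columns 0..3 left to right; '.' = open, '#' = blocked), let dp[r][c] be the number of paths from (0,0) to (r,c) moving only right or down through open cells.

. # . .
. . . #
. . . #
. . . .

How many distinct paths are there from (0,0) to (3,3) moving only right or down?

r\c   0   1   2   3
  0   1   0   0   0
  1   1   1   1   0
  2   1   2   3   0
  3   1   3   6   6

6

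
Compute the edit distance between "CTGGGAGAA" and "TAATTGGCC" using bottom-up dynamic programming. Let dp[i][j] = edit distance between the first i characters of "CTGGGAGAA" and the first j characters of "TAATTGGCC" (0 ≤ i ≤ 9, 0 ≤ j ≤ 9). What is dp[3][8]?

6

   ''  T  A  A  T  T  G  G  C  C
''  0  1  2  3  4  5  6  7  8  9
 C  1  1  2  3  4  5  6  7  7  8
 T  2  1  2  3  3  4  5  6  7  8
 G  3  2  2  3  4  4  4  5  6  7
 G  4  3  3  3  4  5  4  4  5  6
 G  5  4  4  4  4  5  5  4  5  6
 A  6  5  4  4  5  5  6  5  5  6
 G  7  6  5  5  5  6  5  6  6  6
 A  8  7  6  5  6  6  6  6  7  7
 A  9  8  7  6  6  7  7  7  7  8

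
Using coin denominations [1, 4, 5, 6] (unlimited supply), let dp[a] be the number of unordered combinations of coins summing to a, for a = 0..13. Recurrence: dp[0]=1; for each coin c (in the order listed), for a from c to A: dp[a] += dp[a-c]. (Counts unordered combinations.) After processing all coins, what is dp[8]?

5

after  coin     0     1     2     3     4     5     6     7     8     9    10    11    12    13
          1     1     1     1     1     1     1     1     1     1     1     1     1     1     1
          4     1     1     1     1     2     2     2     2     3     3     3     3     4     4
          5     1     1     1     1     2     3     3     3     4     5     6     6     7     8
          6     1     1     1     1     2     3     4     4     5     6     8     9    11    12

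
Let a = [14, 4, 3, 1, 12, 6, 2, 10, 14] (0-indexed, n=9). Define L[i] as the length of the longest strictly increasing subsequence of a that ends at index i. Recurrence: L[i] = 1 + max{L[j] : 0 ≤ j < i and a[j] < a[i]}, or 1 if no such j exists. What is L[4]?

2

   i    0    1    2    3    4    5    6    7    8
a[i]   14    4    3    1   12    6    2   10   14
L[i]    1    1    1    1    2    2    2    3    4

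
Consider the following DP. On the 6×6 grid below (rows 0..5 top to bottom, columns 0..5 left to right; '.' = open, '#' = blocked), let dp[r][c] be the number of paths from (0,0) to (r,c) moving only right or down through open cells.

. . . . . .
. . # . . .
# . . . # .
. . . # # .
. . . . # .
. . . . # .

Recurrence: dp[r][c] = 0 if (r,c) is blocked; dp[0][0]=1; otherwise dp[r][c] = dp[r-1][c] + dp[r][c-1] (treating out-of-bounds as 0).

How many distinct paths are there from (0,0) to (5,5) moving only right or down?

3

r\c   0   1   2   3   4   5
  0   1   1   1   1   1   1
  1   1   2   0   1   2   3
  2   0   2   2   3   0   3
  3   0   2   4   0   0   3
  4   0   2   6   6   0   3
  5   0   2   8  14   0   3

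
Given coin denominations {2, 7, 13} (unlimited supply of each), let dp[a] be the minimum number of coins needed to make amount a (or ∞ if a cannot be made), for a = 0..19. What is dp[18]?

4

 a  0  1  2  3  4  5  6  7  8  9 10 11 12 13 14 15 16 17 18 19
dp  0  -  1  -  2  -  3  1  4  2  5  3  6  1  2  2  3  3  4  4
(- denotes ∞ / unreachable)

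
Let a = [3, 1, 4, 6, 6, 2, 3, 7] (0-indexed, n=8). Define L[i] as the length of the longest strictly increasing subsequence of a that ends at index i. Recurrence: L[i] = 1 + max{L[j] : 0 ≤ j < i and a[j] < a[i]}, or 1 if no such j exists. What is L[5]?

   i    0    1    2    3    4    5    6    7
a[i]    3    1    4    6    6    2    3    7
L[i]    1    1    2    3    3    2    3    4

2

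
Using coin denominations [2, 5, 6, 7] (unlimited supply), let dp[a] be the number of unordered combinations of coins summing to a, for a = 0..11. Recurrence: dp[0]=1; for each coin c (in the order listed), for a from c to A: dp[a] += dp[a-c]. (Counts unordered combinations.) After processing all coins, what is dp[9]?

2

after  coin     0     1     2     3     4     5     6     7     8     9    10    11
          2     1     0     1     0     1     0     1     0     1     0     1     0
          5     1     0     1     0     1     1     1     1     1     1     2     1
          6     1     0     1     0     1     1     2     1     2     1     3     2
          7     1     0     1     0     1     1     2     2     2     2     3     3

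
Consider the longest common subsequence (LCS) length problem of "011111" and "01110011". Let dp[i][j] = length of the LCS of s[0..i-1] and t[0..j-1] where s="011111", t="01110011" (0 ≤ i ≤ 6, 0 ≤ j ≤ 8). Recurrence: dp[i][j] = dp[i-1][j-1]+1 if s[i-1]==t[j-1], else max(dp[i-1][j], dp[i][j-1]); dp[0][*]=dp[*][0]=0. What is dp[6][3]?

3

   ''  0  1  1  1  0  0  1  1
''  0  0  0  0  0  0  0  0  0
 0  0  1  1  1  1  1  1  1  1
 1  0  1  2  2  2  2  2  2  2
 1  0  1  2  3  3  3  3  3  3
 1  0  1  2  3  4  4  4  4  4
 1  0  1  2  3  4  4  4  5  5
 1  0  1  2  3  4  4  4  5  6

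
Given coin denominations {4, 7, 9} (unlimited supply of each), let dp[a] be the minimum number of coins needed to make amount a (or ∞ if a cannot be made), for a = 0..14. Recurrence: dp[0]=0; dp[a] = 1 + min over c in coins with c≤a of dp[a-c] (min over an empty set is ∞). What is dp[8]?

 a  0  1  2  3  4  5  6  7  8  9 10 11 12 13 14
dp  0  -  -  -  1  -  -  1  2  1  -  2  3  2  2
(- denotes ∞ / unreachable)

2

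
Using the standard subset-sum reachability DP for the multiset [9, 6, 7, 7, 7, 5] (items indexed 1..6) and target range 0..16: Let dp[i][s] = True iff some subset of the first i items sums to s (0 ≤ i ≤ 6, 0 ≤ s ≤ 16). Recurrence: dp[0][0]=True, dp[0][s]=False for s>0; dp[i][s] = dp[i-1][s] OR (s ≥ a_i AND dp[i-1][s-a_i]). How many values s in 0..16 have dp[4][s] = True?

i\s   0   1   2   3   4   5   6   7   8   9  10  11  12  13  14  15  16
  0   T   F   F   F   F   F   F   F   F   F   F   F   F   F   F   F   F
  1   T   F   F   F   F   F   F   F   F   T   F   F   F   F   F   F   F
  2   T   F   F   F   F   F   T   F   F   T   F   F   F   F   F   T   F
  3   T   F   F   F   F   F   T   T   F   T   F   F   F   T   F   T   T
  4   T   F   F   F   F   F   T   T   F   T   F   F   F   T   T   T   T
  5   T   F   F   F   F   F   T   T   F   T   F   F   F   T   T   T   T
  6   T   F   F   F   F   T   T   T   F   T   F   T   T   T   T   T   T

8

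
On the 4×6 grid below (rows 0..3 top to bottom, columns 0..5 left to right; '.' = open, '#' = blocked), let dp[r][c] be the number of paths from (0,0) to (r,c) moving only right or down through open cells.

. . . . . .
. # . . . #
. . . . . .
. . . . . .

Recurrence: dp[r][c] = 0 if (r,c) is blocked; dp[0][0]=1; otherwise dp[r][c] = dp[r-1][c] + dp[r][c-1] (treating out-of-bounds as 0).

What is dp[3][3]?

r\c   0   1   2   3   4   5
  0   1   1   1   1   1   1
  1   1   0   1   2   3   0
  2   1   1   2   4   7   7
  3   1   2   4   8  15  22

8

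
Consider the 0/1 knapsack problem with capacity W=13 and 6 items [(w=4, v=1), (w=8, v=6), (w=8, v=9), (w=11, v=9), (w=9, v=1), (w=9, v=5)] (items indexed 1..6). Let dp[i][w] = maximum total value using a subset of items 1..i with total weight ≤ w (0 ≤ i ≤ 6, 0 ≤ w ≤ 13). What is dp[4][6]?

1

i\w   0   1   2   3   4   5   6   7   8   9  10  11  12  13
  0   0   0   0   0   0   0   0   0   0   0   0   0   0   0
  1   0   0   0   0   1   1   1   1   1   1   1   1   1   1
  2   0   0   0   0   1   1   1   1   6   6   6   6   7   7
  3   0   0   0   0   1   1   1   1   9   9   9   9  10  10
  4   0   0   0   0   1   1   1   1   9   9   9   9  10  10
  5   0   0   0   0   1   1   1   1   9   9   9   9  10  10
  6   0   0   0   0   1   1   1   1   9   9   9   9  10  10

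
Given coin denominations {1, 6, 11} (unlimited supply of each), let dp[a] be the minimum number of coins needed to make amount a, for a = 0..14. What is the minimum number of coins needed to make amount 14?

4

 a  0  1  2  3  4  5  6  7  8  9 10 11 12 13 14
dp  0  1  2  3  4  5  1  2  3  4  5  1  2  3  4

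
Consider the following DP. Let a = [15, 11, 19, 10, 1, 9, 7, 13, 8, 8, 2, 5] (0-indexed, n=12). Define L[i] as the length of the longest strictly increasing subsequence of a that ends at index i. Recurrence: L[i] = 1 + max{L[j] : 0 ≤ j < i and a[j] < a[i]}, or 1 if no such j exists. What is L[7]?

3

   i    0    1    2    3    4    5    6    7    8    9   10   11
a[i]   15   11   19   10    1    9    7   13    8    8    2    5
L[i]    1    1    2    1    1    2    2    3    3    3    2    3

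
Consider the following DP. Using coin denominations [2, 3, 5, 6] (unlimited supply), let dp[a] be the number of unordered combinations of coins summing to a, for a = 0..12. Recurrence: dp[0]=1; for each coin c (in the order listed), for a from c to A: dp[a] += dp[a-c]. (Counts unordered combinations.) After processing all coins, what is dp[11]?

after  coin     0     1     2     3     4     5     6     7     8     9    10    11    12
          2     1     0     1     0     1     0     1     0     1     0     1     0     1
          3     1     0     1     1     1     1     2     1     2     2     2     2     3
          5     1     0     1     1     1     2     2     2     3     3     4     4     5
          6     1     0     1     1     1     2     3     2     4     4     5     6     8

6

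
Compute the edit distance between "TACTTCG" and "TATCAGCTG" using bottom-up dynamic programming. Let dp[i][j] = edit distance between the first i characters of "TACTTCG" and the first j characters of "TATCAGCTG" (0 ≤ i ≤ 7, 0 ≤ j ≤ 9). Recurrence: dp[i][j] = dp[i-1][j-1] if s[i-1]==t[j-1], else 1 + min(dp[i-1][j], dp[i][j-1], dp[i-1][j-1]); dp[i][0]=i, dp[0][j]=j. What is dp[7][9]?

   ''  T  A  T  C  A  G  C  T  G
''  0  1  2  3  4  5  6  7  8  9
 T  1  0  1  2  3  4  5  6  7  8
 A  2  1  0  1  2  3  4  5  6  7
 C  3  2  1  1  1  2  3  4  5  6
 T  4  3  2  1  2  2  3  4  4  5
 T  5  4  3  2  2  3  3  4  4  5
 C  6  5  4  3  2  3  4  3  4  5
 G  7  6  5  4  3  3  3  4  4  4

4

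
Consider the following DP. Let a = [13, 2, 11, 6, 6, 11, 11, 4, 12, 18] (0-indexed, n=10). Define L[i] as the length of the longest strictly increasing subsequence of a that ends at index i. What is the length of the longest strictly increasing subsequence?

5

   i    0    1    2    3    4    5    6    7    8    9
a[i]   13    2   11    6    6   11   11    4   12   18
L[i]    1    1    2    2    2    3    3    2    4    5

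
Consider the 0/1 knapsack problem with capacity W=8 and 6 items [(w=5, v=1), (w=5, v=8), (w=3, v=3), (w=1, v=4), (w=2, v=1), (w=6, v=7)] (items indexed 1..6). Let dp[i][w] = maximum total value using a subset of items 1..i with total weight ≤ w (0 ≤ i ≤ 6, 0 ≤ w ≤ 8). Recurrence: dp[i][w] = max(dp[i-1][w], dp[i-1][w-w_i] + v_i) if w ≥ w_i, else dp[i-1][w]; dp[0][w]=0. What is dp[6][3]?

i\w   0   1   2   3   4   5   6   7   8
  0   0   0   0   0   0   0   0   0   0
  1   0   0   0   0   0   1   1   1   1
  2   0   0   0   0   0   8   8   8   8
  3   0   0   0   3   3   8   8   8  11
  4   0   4   4   4   7   8  12  12  12
  5   0   4   4   5   7   8  12  12  13
  6   0   4   4   5   7   8  12  12  13

5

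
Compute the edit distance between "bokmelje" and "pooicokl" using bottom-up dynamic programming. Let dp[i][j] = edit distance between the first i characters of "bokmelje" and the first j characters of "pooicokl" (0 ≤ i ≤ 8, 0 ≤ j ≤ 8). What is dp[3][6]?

   ''  p  o  o  i  c  o  k  l
''  0  1  2  3  4  5  6  7  8
 b  1  1  2  3  4  5  6  7  8
 o  2  2  1  2  3  4  5  6  7
 k  3  3  2  2  3  4  5  5  6
 m  4  4  3  3  3  4  5  6  6
 e  5  5  4  4  4  4  5  6  7
 l  6  6  5  5  5  5  5  6  6
 j  7  7  6  6  6  6  6  6  7
 e  8  8  7  7  7  7  7  7  7

5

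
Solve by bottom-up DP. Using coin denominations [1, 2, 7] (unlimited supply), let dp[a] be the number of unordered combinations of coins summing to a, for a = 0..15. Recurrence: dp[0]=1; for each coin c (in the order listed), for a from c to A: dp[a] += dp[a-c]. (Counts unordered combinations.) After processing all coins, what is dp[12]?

10

after  coin     0     1     2     3     4     5     6     7     8     9    10    11    12    13    14    15
          1     1     1     1     1     1     1     1     1     1     1     1     1     1     1     1     1
          2     1     1     2     2     3     3     4     4     5     5     6     6     7     7     8     8
          7     1     1     2     2     3     3     4     5     6     7     8     9    10    11    13    14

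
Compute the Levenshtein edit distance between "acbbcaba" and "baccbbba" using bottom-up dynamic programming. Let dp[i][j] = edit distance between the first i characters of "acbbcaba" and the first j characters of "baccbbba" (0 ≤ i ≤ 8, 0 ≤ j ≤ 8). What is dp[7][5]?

4

   ''  b  a  c  c  b  b  b  a
''  0  1  2  3  4  5  6  7  8
 a  1  1  1  2  3  4  5  6  7
 c  2  2  2  1  2  3  4  5  6
 b  3  2  3  2  2  2  3  4  5
 b  4  3  3  3  3  2  2  3  4
 c  5  4  4  3  3  3  3  3  4
 a  6  5  4  4  4  4  4  4  3
 b  7  6  5  5  5  4  4  4  4
 a  8  7  6  6  6  5  5  5  4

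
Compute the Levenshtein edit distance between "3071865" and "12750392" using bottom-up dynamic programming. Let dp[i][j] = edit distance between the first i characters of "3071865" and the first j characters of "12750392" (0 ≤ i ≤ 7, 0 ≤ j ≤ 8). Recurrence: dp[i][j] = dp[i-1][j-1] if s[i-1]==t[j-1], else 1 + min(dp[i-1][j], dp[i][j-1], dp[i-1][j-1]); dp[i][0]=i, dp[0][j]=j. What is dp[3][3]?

   ''  1  2  7  5  0  3  9  2
''  0  1  2  3  4  5  6  7  8
 3  1  1  2  3  4  5  5  6  7
 0  2  2  2  3  4  4  5  6  7
 7  3  3  3  2  3  4  5  6  7
 1  4  3  4  3  3  4  5  6  7
 8  5  4  4  4  4  4  5  6  7
 6  6  5  5  5  5  5  5  6  7
 5  7  6  6  6  5  6  6  6  7

2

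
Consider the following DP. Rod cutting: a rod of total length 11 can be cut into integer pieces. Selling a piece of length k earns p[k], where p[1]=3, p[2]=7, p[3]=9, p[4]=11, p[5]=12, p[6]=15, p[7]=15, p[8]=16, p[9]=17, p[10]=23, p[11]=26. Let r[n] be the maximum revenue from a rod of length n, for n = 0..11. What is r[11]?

38

   n    0    1    2    3    4    5    6    7    8    9   10   11
r[n]    0    3    7   10   14   17   21   24   28   31   35   38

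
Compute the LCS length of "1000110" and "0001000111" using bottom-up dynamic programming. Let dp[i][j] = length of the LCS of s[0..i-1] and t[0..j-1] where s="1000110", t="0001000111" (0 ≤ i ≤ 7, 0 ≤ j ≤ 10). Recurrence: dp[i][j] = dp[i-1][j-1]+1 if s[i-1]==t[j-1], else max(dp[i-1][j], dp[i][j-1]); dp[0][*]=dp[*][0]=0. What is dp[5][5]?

   ''  0  0  0  1  0  0  0  1  1  1
''  0  0  0  0  0  0  0  0  0  0  0
 1  0  0  0  0  1  1  1  1  1  1  1
 0  0  1  1  1  1  2  2  2  2  2  2
 0  0  1  2  2  2  2  3  3  3  3  3
 0  0  1  2  3  3  3  3  4  4  4  4
 1  0  1  2  3  4  4  4  4  5  5  5
 1  0  1  2  3  4  4  4  4  5  6  6
 0  0  1  2  3  4  5  5  5  5  6  6

4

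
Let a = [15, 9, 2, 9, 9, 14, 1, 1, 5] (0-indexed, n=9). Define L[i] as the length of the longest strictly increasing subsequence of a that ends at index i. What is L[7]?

1

   i    0    1    2    3    4    5    6    7    8
a[i]   15    9    2    9    9   14    1    1    5
L[i]    1    1    1    2    2    3    1    1    2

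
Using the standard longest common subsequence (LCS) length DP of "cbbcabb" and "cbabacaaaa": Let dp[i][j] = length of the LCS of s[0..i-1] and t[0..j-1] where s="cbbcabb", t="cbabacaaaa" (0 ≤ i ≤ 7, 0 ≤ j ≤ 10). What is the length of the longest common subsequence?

   ''  c  b  a  b  a  c  a  a  a  a
''  0  0  0  0  0  0  0  0  0  0  0
 c  0  1  1  1  1  1  1  1  1  1  1
 b  0  1  2  2  2  2  2  2  2  2  2
 b  0  1  2  2  3  3  3  3  3  3  3
 c  0  1  2  2  3  3  4  4  4  4  4
 a  0  1  2  3  3  4  4  5  5  5  5
 b  0  1  2  3  4  4  4  5  5  5  5
 b  0  1  2  3  4  4  4  5  5  5  5

5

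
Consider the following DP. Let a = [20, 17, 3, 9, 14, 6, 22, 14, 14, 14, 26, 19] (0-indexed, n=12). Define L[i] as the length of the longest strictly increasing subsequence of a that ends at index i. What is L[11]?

4

   i    0    1    2    3    4    5    6    7    8    9   10   11
a[i]   20   17    3    9   14    6   22   14   14   14   26   19
L[i]    1    1    1    2    3    2    4    3    3    3    5    4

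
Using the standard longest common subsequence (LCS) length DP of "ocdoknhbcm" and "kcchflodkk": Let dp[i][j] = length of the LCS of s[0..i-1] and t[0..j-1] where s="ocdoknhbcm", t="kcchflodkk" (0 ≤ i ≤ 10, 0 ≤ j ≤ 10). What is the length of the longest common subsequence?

   ''  k  c  c  h  f  l  o  d  k  k
''  0  0  0  0  0  0  0  0  0  0  0
 o  0  0  0  0  0  0  0  1  1  1  1
 c  0  0  1  1  1  1  1  1  1  1  1
 d  0  0  1  1  1  1  1  1  2  2  2
 o  0  0  1  1  1  1  1  2  2  2  2
 k  0  1  1  1  1  1  1  2  2  3  3
 n  0  1  1  1  1  1  1  2  2  3  3
 h  0  1  1  1  2  2  2  2  2  3  3
 b  0  1  1  1  2  2  2  2  2  3  3
 c  0  1  2  2  2  2  2  2  2  3  3
 m  0  1  2  2  2  2  2  2  2  3  3

3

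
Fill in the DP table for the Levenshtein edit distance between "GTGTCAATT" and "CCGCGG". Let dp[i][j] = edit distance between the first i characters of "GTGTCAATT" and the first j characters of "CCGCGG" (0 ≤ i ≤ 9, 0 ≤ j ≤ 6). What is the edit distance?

   ''  C  C  G  C  G  G
''  0  1  2  3  4  5  6
 G  1  1  2  2  3  4  5
 T  2  2  2  3  3  4  5
 G  3  3  3  2  3  3  4
 T  4  4  4  3  3  4  4
 C  5  4  4  4  3  4  5
 A  6  5  5  5  4  4  5
 A  7  6  6  6  5  5  5
 T  8  7  7  7  6  6  6
 T  9  8  8  8  7  7  7

7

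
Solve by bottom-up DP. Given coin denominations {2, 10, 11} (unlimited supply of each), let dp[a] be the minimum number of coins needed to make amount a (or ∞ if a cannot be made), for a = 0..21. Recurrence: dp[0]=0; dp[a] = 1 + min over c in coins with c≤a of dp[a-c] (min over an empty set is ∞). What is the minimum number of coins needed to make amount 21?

 a  0  1  2  3  4  5  6  7  8  9 10 11 12 13 14 15 16 17 18 19 20 21
dp  0  -  1  -  2  -  3  -  4  -  1  1  2  2  3  3  4  4  5  5  2  2
(- denotes ∞ / unreachable)

2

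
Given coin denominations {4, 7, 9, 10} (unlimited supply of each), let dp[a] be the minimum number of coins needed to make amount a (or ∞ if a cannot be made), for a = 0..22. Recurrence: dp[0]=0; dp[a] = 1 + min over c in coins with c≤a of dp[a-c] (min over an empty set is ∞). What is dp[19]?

2

 a  0  1  2  3  4  5  6  7  8  9 10 11 12 13 14 15 16 17 18 19 20 21 22
dp  0  -  -  -  1  -  -  1  2  1  1  2  3  2  2  3  2  2  2  2  2  3  3
(- denotes ∞ / unreachable)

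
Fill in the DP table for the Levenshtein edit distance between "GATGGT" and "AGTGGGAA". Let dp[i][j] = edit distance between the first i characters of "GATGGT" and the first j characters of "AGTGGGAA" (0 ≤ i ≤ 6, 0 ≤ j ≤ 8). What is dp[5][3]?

3

   ''  A  G  T  G  G  G  A  A
''  0  1  2  3  4  5  6  7  8
 G  1  1  1  2  3  4  5  6  7
 A  2  1  2  2  3  4  5  5  6
 T  3  2  2  2  3  4  5  6  6
 G  4  3  2  3  2  3  4  5  6
 G  5  4  3  3  3  2  3  4  5
 T  6  5  4  3  4  3  3  4  5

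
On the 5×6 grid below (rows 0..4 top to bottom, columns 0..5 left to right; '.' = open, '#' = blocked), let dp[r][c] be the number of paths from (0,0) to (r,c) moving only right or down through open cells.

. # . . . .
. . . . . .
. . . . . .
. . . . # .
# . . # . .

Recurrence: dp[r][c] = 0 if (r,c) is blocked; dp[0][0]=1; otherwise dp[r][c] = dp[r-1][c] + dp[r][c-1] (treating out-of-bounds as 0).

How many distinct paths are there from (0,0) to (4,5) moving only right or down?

6

r\c   0   1   2   3   4   5
  0   1   0   0   0   0   0
  1   1   1   1   1   1   1
  2   1   2   3   4   5   6
  3   1   3   6  10   0   6
  4   0   3   9   0   0   6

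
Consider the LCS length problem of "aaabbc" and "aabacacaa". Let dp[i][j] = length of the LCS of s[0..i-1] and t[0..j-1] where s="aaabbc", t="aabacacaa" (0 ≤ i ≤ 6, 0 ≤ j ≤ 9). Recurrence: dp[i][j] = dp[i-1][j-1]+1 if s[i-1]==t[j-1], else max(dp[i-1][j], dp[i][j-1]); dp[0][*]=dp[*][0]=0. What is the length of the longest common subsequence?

   ''  a  a  b  a  c  a  c  a  a
''  0  0  0  0  0  0  0  0  0  0
 a  0  1  1  1  1  1  1  1  1  1
 a  0  1  2  2  2  2  2  2  2  2
 a  0  1  2  2  3  3  3  3  3  3
 b  0  1  2  3  3  3  3  3  3  3
 b  0  1  2  3  3  3  3  3  3  3
 c  0  1  2  3  3  4  4  4  4  4

4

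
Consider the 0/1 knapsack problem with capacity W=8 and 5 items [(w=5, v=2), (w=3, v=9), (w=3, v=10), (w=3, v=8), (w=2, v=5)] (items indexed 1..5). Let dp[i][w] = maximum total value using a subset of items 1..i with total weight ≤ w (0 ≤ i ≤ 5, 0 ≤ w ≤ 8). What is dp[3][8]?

19

i\w   0   1   2   3   4   5   6   7   8
  0   0   0   0   0   0   0   0   0   0
  1   0   0   0   0   0   2   2   2   2
  2   0   0   0   9   9   9   9   9  11
  3   0   0   0  10  10  10  19  19  19
  4   0   0   0  10  10  10  19  19  19
  5   0   0   5  10  10  15  19  19  24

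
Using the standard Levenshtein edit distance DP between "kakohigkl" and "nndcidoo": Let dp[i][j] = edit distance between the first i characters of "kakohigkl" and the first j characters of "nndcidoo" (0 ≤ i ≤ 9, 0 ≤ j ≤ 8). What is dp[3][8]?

   ''  n  n  d  c  i  d  o  o
''  0  1  2  3  4  5  6  7  8
 k  1  1  2  3  4  5  6  7  8
 a  2  2  2  3  4  5  6  7  8
 k  3  3  3  3  4  5  6  7  8
 o  4  4  4  4  4  5  6  6  7
 h  5  5  5  5  5  5  6  7  7
 i  6  6  6  6  6  5  6  7  8
 g  7  7  7  7  7  6  6  7  8
 k  8  8  8  8  8  7  7  7  8
 l  9  9  9  9  9  8  8  8  8

8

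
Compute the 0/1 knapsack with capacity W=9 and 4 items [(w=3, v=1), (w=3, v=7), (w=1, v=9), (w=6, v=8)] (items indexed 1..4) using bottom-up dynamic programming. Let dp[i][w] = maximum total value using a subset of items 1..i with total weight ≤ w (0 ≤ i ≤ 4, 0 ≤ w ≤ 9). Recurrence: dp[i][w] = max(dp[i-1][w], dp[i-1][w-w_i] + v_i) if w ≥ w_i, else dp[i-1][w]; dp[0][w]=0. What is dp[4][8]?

i\w   0   1   2   3   4   5   6   7   8   9
  0   0   0   0   0   0   0   0   0   0   0
  1   0   0   0   1   1   1   1   1   1   1
  2   0   0   0   7   7   7   8   8   8   8
  3   0   9   9   9  16  16  16  17  17  17
  4   0   9   9   9  16  16  16  17  17  17

17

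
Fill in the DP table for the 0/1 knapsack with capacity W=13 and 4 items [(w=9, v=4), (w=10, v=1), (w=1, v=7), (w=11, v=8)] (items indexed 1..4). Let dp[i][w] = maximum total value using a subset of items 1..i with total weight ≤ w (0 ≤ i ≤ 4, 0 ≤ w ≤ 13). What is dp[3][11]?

i\w   0   1   2   3   4   5   6   7   8   9  10  11  12  13
  0   0   0   0   0   0   0   0   0   0   0   0   0   0   0
  1   0   0   0   0   0   0   0   0   0   4   4   4   4   4
  2   0   0   0   0   0   0   0   0   0   4   4   4   4   4
  3   0   7   7   7   7   7   7   7   7   7  11  11  11  11
  4   0   7   7   7   7   7   7   7   7   7  11  11  15  15

11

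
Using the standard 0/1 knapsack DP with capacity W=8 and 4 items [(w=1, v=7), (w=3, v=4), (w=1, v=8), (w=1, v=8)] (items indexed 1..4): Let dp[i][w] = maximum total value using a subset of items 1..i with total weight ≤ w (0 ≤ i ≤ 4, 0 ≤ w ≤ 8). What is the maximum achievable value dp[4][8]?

i\w   0   1   2   3   4   5   6   7   8
  0   0   0   0   0   0   0   0   0   0
  1   0   7   7   7   7   7   7   7   7
  2   0   7   7   7  11  11  11  11  11
  3   0   8  15  15  15  19  19  19  19
  4   0   8  16  23  23  23  27  27  27

27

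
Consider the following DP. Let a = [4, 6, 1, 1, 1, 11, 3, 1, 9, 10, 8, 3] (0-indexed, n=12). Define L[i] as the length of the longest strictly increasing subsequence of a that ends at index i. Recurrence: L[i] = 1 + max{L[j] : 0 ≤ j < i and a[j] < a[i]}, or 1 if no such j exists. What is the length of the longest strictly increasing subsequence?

4

   i    0    1    2    3    4    5    6    7    8    9   10   11
a[i]    4    6    1    1    1   11    3    1    9   10    8    3
L[i]    1    2    1    1    1    3    2    1    3    4    3    2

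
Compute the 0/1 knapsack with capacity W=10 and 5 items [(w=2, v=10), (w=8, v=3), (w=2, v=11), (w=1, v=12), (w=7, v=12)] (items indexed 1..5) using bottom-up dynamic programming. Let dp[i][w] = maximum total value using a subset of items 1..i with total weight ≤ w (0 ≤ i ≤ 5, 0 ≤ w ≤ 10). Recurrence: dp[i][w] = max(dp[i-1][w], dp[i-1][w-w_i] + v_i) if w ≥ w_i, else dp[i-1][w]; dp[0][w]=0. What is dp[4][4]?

i\w   0   1   2   3   4   5   6   7   8   9  10
  0   0   0   0   0   0   0   0   0   0   0   0
  1   0   0  10  10  10  10  10  10  10  10  10
  2   0   0  10  10  10  10  10  10  10  10  13
  3   0   0  11  11  21  21  21  21  21  21  21
  4   0  12  12  23  23  33  33  33  33  33  33
  5   0  12  12  23  23  33  33  33  33  33  35

23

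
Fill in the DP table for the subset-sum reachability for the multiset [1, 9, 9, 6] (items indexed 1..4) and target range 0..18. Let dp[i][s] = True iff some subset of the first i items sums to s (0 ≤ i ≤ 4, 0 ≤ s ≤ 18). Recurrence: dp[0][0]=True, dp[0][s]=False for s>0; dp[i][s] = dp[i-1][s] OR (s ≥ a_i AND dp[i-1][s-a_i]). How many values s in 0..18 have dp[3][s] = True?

5

i\s   0   1   2   3   4   5   6   7   8   9  10  11  12  13  14  15  16  17  18
  0   T   F   F   F   F   F   F   F   F   F   F   F   F   F   F   F   F   F   F
  1   T   T   F   F   F   F   F   F   F   F   F   F   F   F   F   F   F   F   F
  2   T   T   F   F   F   F   F   F   F   T   T   F   F   F   F   F   F   F   F
  3   T   T   F   F   F   F   F   F   F   T   T   F   F   F   F   F   F   F   T
  4   T   T   F   F   F   F   T   T   F   T   T   F   F   F   F   T   T   F   T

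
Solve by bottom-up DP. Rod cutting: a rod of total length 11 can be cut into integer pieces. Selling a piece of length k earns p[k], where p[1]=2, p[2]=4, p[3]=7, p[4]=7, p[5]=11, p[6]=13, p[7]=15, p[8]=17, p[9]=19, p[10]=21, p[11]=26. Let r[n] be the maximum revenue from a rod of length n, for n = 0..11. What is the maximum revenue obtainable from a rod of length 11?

   n    0    1    2    3    4    5    6    7    8    9   10   11
r[n]    0    2    4    7    9   11   14   16   18   21   23   26

26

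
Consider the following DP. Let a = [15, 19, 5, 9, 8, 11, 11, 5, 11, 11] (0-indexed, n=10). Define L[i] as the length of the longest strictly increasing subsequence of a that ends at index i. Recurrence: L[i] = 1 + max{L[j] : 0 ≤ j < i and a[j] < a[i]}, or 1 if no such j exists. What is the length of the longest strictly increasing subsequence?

   i    0    1    2    3    4    5    6    7    8    9
a[i]   15   19    5    9    8   11   11    5   11   11
L[i]    1    2    1    2    2    3    3    1    3    3

3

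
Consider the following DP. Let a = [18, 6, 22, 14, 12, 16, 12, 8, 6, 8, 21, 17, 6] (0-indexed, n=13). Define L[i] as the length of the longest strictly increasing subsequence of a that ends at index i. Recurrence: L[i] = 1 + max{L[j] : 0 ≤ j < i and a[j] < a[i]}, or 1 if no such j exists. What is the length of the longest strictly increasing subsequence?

   i    0    1    2    3    4    5    6    7    8    9   10   11   12
a[i]   18    6   22   14   12   16   12    8    6    8   21   17    6
L[i]    1    1    2    2    2    3    2    2    1    2    4    4    1

4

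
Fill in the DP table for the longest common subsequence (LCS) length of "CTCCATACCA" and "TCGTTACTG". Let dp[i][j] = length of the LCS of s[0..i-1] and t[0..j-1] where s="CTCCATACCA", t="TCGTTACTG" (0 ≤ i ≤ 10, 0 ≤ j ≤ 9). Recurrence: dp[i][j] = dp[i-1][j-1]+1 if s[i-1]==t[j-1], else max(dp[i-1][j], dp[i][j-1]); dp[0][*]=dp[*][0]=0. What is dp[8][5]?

3

   ''  T  C  G  T  T  A  C  T  G
''  0  0  0  0  0  0  0  0  0  0
 C  0  0  1  1  1  1  1  1  1  1
 T  0  1  1  1  2  2  2  2  2  2
 C  0  1  2  2  2  2  2  3  3  3
 C  0  1  2  2  2  2  2  3  3  3
 A  0  1  2  2  2  2  3  3  3  3
 T  0  1  2  2  3  3  3  3  4  4
 A  0  1  2  2  3  3  4  4  4  4
 C  0  1  2  2  3  3  4  5  5  5
 C  0  1  2  2  3  3  4  5  5  5
 A  0  1  2  2  3  3  4  5  5  5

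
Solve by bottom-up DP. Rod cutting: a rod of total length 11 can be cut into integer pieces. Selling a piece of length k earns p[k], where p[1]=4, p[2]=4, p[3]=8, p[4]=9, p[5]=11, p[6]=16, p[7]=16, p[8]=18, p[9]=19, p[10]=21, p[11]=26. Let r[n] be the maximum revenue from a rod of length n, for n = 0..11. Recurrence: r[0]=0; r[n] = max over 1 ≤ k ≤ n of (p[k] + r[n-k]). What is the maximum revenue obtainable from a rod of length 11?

44

   n    0    1    2    3    4    5    6    7    8    9   10   11
r[n]    0    4    8   12   16   20   24   28   32   36   40   44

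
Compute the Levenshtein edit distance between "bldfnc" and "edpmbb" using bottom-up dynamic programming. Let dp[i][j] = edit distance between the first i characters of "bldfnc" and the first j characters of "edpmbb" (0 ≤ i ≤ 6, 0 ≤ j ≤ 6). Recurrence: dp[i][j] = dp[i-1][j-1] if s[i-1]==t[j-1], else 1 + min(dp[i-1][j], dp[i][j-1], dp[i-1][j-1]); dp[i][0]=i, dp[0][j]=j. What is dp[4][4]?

   ''  e  d  p  m  b  b
''  0  1  2  3  4  5  6
 b  1  1  2  3  4  4  5
 l  2  2  2  3  4  5  5
 d  3  3  2  3  4  5  6
 f  4  4  3  3  4  5  6
 n  5  5  4  4  4  5  6
 c  6  6  5  5  5  5  6

4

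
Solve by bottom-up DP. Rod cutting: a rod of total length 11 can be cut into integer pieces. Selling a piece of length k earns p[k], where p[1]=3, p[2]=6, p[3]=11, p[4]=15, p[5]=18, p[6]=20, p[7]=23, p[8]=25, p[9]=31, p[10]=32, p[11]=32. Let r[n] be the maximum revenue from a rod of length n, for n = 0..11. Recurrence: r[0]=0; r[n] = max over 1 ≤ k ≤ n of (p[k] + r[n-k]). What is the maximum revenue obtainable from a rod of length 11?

   n    0    1    2    3    4    5    6    7    8    9   10   11
r[n]    0    3    6   11   15   18   22   26   30   33   37   41

41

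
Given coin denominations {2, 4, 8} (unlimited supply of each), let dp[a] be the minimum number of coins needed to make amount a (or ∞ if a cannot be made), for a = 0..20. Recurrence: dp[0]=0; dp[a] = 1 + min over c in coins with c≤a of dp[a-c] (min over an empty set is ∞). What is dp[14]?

3

 a  0  1  2  3  4  5  6  7  8  9 10 11 12 13 14 15 16 17 18 19 20
dp  0  -  1  -  1  -  2  -  1  -  2  -  2  -  3  -  2  -  3  -  3
(- denotes ∞ / unreachable)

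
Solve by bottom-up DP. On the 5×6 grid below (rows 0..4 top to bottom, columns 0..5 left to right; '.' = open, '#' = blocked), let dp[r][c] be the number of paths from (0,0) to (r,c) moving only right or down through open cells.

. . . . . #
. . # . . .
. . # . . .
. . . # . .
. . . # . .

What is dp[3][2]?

r\c   0   1   2   3   4   5
  0   1   1   1   1   1   0
  1   1   2   0   1   2   2
  2   1   3   0   1   3   5
  3   1   4   4   0   3   8
  4   1   5   9   0   3  11

4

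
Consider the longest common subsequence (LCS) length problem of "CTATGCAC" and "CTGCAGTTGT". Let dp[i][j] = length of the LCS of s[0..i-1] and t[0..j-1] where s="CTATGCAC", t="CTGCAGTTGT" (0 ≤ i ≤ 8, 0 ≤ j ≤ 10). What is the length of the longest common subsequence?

   ''  C  T  G  C  A  G  T  T  G  T
''  0  0  0  0  0  0  0  0  0  0  0
 C  0  1  1  1  1  1  1  1  1  1  1
 T  0  1  2  2  2  2  2  2  2  2  2
 A  0  1  2  2  2  3  3  3  3  3  3
 T  0  1  2  2  2  3  3  4  4  4  4
 G  0  1  2  3  3  3  4  4  4  5  5
 C  0  1  2  3  4  4  4  4  4  5  5
 A  0  1  2  3  4  5  5  5  5  5  5
 C  0  1  2  3  4  5  5  5  5  5  5

5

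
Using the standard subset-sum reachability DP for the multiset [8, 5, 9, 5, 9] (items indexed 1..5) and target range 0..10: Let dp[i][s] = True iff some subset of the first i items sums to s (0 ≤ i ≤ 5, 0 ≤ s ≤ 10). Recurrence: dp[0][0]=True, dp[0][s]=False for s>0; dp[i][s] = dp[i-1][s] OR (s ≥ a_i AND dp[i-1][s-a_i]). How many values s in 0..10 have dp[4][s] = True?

i\s   0   1   2   3   4   5   6   7   8   9  10
  0   T   F   F   F   F   F   F   F   F   F   F
  1   T   F   F   F   F   F   F   F   T   F   F
  2   T   F   F   F   F   T   F   F   T   F   F
  3   T   F   F   F   F   T   F   F   T   T   F
  4   T   F   F   F   F   T   F   F   T   T   T
  5   T   F   F   F   F   T   F   F   T   T   T

5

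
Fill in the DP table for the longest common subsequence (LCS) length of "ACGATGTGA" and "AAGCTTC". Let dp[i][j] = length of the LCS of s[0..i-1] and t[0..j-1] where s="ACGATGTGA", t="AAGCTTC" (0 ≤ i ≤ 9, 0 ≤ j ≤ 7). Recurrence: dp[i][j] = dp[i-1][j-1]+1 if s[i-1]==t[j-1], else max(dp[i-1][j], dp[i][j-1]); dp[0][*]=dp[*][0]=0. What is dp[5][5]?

3

   ''  A  A  G  C  T  T  C
''  0  0  0  0  0  0  0  0
 A  0  1  1  1  1  1  1  1
 C  0  1  1  1  2  2  2  2
 G  0  1  1  2  2  2  2  2
 A  0  1  2  2  2  2  2  2
 T  0  1  2  2  2  3  3  3
 G  0  1  2  3  3  3  3  3
 T  0  1  2  3  3  4  4  4
 G  0  1  2  3  3  4  4  4
 A  0  1  2  3  3  4  4  4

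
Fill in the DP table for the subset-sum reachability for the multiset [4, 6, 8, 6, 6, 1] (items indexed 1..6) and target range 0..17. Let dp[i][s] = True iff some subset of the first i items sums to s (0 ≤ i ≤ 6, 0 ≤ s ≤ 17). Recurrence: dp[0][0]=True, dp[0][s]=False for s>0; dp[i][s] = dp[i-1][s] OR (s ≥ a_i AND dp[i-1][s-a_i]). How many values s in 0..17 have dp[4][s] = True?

8

i\s   0   1   2   3   4   5   6   7   8   9  10  11  12  13  14  15  16  17
  0   T   F   F   F   F   F   F   F   F   F   F   F   F   F   F   F   F   F
  1   T   F   F   F   T   F   F   F   F   F   F   F   F   F   F   F   F   F
  2   T   F   F   F   T   F   T   F   F   F   T   F   F   F   F   F   F   F
  3   T   F   F   F   T   F   T   F   T   F   T   F   T   F   T   F   F   F
  4   T   F   F   F   T   F   T   F   T   F   T   F   T   F   T   F   T   F
  5   T   F   F   F   T   F   T   F   T   F   T   F   T   F   T   F   T   F
  6   T   T   F   F   T   T   T   T   T   T   T   T   T   T   T   T   T   T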